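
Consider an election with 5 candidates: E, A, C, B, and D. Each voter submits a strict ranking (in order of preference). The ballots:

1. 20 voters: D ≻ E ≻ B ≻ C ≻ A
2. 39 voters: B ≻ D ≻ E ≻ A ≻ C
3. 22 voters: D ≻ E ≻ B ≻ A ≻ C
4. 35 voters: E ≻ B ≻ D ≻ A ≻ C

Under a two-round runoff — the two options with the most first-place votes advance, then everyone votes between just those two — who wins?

B

Round 1 first-place votes: E 35, A 0, C 0, B 39, D 42.
D and B advance.
Runoff: D is preferred to B by 42 voters; B by 74.
B wins the runoff.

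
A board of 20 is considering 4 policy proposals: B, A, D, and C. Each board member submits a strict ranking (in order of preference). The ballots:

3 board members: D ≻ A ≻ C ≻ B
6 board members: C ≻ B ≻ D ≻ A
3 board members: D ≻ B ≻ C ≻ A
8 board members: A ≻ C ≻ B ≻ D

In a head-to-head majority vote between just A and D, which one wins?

D

Voters preferring A to D: 8; preferring D to A: 12.
D wins the head-to-head.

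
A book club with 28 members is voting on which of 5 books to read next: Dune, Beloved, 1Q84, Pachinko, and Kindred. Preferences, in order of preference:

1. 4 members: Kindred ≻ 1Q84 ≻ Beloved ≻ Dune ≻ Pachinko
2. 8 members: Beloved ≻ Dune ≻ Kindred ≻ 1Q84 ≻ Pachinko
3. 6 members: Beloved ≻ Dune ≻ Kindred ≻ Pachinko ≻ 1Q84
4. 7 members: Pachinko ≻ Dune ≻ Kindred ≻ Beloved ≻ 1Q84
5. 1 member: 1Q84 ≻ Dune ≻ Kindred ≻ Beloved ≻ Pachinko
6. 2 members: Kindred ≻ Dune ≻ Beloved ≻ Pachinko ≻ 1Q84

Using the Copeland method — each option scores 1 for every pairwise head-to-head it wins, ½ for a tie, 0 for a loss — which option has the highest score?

Beloved

Dune: beats 1Q84, Pachinko, and Kindred; loses to Beloved → score 3.
Beloved: beats Dune, 1Q84, and Pachinko; ties Kindred → score 3.5.
1Q84: loses to Dune, Beloved, Pachinko, and Kindred → score 0.
Pachinko: beats 1Q84; loses to Dune, Beloved, and Kindred → score 1.
Kindred: beats 1Q84 and Pachinko; ties Beloved; loses to Dune → score 2.5.
Beloved has the best pairwise record.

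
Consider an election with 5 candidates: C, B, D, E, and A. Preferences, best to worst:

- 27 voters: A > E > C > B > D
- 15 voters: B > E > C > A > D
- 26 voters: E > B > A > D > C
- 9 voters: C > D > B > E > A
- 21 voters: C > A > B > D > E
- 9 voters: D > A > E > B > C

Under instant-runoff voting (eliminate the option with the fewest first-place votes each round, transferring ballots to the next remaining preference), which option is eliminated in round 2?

B

Round 1: C 30, B 15, D 9, E 26, A 27. Eliminate D.
Round 2: C 30, B 15, E 26, A 36. Eliminate B.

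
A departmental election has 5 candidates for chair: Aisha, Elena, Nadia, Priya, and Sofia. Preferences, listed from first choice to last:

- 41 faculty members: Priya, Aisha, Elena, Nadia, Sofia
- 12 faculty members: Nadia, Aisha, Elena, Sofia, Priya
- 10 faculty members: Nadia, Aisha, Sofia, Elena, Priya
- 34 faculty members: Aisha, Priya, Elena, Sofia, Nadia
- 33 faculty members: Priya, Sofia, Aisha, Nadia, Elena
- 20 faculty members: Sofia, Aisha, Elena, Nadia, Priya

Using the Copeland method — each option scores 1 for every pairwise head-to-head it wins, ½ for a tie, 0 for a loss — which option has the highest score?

Aisha

Aisha: beats Elena, Nadia, Priya, and Sofia → score 4.
Elena: beats Nadia and Sofia; loses to Aisha and Priya → score 2.
Nadia: loses to Aisha, Elena, Priya, and Sofia → score 0.
Priya: beats Elena, Nadia, and Sofia; loses to Aisha → score 3.
Sofia: beats Nadia; loses to Aisha, Elena, and Priya → score 1.
Aisha has the best pairwise record.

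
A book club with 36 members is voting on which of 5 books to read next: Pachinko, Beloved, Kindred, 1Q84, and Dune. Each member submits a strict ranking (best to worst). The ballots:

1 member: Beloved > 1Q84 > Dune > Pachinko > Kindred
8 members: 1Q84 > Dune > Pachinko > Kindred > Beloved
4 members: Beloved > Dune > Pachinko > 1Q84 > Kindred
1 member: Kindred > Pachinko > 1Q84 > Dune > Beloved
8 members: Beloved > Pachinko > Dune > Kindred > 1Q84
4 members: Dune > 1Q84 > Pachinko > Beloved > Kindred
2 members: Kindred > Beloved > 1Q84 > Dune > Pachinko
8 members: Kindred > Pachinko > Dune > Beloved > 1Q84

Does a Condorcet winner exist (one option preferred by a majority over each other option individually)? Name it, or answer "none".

Dune

Dune vs Pachinko: 19–17 for Dune.
Dune vs Beloved: 21–15 for Dune.
Dune vs Kindred: 25–11 for Dune.
Dune vs 1Q84: 24–12 for Dune.
Dune beats every other option head-to-head.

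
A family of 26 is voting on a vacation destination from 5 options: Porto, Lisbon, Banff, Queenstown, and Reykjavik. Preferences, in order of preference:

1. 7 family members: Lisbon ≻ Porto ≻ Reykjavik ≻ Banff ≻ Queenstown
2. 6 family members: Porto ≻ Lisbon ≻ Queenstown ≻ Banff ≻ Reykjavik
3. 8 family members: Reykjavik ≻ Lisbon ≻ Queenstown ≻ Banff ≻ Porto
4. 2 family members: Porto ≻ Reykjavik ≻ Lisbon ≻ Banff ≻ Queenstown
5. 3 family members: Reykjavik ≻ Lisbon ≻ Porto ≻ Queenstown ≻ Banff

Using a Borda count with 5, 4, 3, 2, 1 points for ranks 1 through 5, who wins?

Porto: 7·4 + 6·5 + 8·1 + 2·5 + 3·3 = 85
Lisbon: 7·5 + 6·4 + 8·4 + 2·3 + 3·4 = 109
Banff: 7·2 + 6·2 + 8·2 + 2·2 + 3·1 = 49
Queenstown: 7·1 + 6·3 + 8·3 + 2·1 + 3·2 = 57
Reykjavik: 7·3 + 6·1 + 8·5 + 2·4 + 3·5 = 90
Lisbon has the highest Borda score (109).

Lisbon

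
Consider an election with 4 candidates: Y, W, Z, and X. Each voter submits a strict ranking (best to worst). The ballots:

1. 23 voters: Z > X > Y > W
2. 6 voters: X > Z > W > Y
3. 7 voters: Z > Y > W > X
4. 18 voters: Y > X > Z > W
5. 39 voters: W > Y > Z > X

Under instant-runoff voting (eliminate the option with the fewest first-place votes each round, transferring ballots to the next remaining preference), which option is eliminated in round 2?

Y

Round 1: Y 18, W 39, Z 30, X 6. Eliminate X.
Round 2: Y 18, W 39, Z 36. Eliminate Y.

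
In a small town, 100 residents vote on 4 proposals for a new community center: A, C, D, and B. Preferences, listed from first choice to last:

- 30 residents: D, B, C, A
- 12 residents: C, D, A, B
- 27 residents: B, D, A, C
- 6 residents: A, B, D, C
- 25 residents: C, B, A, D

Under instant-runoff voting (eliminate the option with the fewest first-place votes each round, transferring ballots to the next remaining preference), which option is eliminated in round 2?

Round 1: A 6, C 37, D 30, B 27. Eliminate A.
Round 2: C 37, D 30, B 33. Eliminate D.

D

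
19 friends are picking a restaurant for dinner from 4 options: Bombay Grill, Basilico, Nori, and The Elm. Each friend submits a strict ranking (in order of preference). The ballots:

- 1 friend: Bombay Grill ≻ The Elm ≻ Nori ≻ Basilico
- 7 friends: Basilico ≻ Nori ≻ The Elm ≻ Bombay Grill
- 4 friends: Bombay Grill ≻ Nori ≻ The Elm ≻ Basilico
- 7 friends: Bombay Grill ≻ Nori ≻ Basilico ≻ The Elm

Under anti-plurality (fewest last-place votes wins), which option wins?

Nori

Last-place votes: Bombay Grill 7, Basilico 5, Nori 0, The Elm 7.
Nori is ranked last by the fewest voters, so Nori wins.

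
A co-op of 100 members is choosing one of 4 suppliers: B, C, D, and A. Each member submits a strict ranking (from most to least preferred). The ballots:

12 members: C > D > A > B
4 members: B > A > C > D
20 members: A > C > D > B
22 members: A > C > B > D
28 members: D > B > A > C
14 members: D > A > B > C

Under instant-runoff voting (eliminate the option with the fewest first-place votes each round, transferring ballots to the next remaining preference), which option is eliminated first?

B

Round 1: B 4, C 12, D 42, A 42. Eliminate B.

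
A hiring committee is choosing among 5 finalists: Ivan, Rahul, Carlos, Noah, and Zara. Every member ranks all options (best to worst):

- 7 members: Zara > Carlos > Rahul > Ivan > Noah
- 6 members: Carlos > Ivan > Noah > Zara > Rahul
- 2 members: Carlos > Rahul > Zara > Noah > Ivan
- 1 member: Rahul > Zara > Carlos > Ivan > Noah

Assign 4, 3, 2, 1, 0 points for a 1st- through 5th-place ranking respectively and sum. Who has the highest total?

Carlos

Ivan: 7·1 + 6·3 + 2·0 + 1·1 = 26
Rahul: 7·2 + 6·0 + 2·3 + 1·4 = 24
Carlos: 7·3 + 6·4 + 2·4 + 1·2 = 55
Noah: 7·0 + 6·2 + 2·1 + 1·0 = 14
Zara: 7·4 + 6·1 + 2·2 + 1·3 = 41
Carlos has the highest Borda score (55).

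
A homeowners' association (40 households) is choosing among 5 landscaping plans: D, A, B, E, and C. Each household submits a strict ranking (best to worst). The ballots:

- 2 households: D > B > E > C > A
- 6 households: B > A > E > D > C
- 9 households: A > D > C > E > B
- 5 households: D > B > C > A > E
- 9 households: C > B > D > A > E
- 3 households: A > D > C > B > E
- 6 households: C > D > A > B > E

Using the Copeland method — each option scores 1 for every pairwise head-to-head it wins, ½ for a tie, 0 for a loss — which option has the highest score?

D

D: beats A, B, E, and C → score 4.
A: beats E; loses to D, B, and C → score 1.
B: beats A and E; loses to D and C → score 2.
E: loses to D, A, B, and C → score 0.
C: beats A, B, and E; loses to D → score 3.
D has the best pairwise record.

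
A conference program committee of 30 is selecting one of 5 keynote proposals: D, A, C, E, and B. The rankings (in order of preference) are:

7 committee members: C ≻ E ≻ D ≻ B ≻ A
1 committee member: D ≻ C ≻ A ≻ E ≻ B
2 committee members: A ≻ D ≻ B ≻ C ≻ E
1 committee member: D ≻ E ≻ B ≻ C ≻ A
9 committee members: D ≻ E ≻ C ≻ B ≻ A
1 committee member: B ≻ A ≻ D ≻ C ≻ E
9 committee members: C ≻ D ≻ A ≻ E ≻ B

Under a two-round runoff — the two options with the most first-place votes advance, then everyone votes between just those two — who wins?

C

Round 1 first-place votes: D 11, A 2, C 16, E 0, B 1.
C and D advance.
Runoff: C is preferred to D by 16 voters; D by 14.
C wins the runoff.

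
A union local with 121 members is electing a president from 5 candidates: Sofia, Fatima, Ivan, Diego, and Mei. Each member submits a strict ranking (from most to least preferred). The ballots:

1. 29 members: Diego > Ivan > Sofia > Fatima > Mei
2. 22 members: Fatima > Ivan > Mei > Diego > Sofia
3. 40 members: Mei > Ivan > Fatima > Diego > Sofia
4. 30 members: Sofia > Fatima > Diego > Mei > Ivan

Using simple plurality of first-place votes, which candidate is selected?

First-place votes: Sofia 30, Fatima 22, Ivan 0, Diego 29, Mei 40.
Mei has the most first-place votes.

Mei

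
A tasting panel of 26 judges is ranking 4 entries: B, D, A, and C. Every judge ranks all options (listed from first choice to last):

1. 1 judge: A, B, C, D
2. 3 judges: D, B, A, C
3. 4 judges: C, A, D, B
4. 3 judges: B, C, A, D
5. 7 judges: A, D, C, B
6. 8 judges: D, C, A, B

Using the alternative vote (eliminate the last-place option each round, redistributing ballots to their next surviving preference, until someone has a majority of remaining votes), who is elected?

Round 1: B 3, D 11, A 8, C 4. Eliminate B.
Round 2: D 11, A 8, C 7. Eliminate C.
Round 3: D 11, A 15. A has a majority.

A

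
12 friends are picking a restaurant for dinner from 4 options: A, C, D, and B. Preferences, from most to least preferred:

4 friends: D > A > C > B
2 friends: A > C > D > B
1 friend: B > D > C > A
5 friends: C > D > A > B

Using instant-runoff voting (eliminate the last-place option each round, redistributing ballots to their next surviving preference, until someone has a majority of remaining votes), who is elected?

C

Round 1: A 2, C 5, D 4, B 1. Eliminate B.
Round 2: A 2, C 5, D 5. Eliminate A.
Round 3: C 7, D 5. C has a majority.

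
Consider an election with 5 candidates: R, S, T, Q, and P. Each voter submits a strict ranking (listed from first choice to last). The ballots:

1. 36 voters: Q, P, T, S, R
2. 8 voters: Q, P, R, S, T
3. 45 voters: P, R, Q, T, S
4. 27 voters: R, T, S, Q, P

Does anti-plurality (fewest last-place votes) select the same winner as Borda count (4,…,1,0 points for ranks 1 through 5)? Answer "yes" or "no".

no

Anti-plurality — last-place votes: R 36, S 45, T 8, Q 0, P 27. Winner: Q.
Borda — scores: R 259, S 98, T 198, Q 293, P 312. Winner: P.
The two methods disagree.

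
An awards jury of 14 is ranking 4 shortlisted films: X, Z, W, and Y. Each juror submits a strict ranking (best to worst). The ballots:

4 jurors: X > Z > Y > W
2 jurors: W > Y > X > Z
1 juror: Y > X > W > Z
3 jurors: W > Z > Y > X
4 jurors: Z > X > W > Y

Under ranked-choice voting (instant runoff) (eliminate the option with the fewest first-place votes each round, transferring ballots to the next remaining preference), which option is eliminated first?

Round 1: X 4, Z 4, W 5, Y 1. Eliminate Y.

Y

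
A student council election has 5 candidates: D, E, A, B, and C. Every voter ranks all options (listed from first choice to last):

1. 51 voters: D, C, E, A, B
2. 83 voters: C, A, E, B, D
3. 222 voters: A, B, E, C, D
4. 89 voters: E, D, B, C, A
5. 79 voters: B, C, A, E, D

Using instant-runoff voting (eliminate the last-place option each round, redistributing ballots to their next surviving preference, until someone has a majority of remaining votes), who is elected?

Round 1: D 51, E 89, A 222, B 79, C 83. Eliminate D.
Round 2: E 89, A 222, B 79, C 134. Eliminate B.
Round 3: E 89, A 222, C 213. Eliminate E.
Round 4: A 222, C 302. C has a majority.

C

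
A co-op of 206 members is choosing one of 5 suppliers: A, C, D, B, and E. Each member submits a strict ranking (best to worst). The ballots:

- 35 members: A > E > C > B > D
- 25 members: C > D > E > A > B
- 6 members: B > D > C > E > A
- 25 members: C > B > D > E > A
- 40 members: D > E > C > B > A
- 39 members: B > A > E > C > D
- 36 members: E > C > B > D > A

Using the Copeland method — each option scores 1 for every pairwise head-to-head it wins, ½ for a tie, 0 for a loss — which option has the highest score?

A: loses to C, D, B, and E → score 0.
C: beats A, D, and B; loses to E → score 3.
D: beats A; loses to C, B, and E → score 1.
B: beats A and D; loses to C and E → score 2.
E: beats A, C, D, and B → score 4.
E has the best pairwise record.

E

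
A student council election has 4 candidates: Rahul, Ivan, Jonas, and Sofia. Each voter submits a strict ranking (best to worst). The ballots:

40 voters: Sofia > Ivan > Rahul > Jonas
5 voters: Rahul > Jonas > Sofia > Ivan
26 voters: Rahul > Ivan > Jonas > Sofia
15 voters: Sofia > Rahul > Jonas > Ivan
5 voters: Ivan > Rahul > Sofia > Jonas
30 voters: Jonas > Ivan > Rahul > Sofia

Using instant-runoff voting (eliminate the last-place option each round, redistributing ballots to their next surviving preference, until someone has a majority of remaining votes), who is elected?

Round 1: Rahul 31, Ivan 5, Jonas 30, Sofia 55. Eliminate Ivan.
Round 2: Rahul 36, Jonas 30, Sofia 55. Eliminate Jonas.
Round 3: Rahul 66, Sofia 55. Rahul has a majority.

Rahul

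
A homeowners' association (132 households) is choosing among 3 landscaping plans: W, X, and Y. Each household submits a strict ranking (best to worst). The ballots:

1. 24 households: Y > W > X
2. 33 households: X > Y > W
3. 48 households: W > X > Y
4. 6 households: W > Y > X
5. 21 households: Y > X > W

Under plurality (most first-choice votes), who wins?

First-place votes: W 54, X 33, Y 45.
W has the most first-place votes.

W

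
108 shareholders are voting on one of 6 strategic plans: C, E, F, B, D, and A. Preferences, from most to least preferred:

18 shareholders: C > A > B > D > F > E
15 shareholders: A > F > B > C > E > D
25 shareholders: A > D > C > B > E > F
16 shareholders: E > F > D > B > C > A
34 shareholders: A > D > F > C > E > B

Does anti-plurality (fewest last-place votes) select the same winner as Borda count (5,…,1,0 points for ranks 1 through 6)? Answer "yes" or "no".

no

Anti-plurality — last-place votes: C 0, E 18, F 25, B 34, D 15, A 16. Winner: C.
Borda — scores: C 279, E 154, F 244, B 181, D 320, A 442. Winner: A.
The two methods disagree.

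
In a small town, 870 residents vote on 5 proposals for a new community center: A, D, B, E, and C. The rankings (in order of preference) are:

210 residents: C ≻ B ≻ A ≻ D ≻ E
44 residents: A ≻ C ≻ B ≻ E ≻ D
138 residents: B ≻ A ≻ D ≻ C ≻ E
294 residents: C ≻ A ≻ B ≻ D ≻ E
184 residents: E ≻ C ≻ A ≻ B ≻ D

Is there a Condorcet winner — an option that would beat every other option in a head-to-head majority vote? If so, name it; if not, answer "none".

C vs A: 688–182 for C.
C vs D: 732–138 for C.
C vs B: 732–138 for C.
C vs E: 686–184 for C.
C beats every other option head-to-head.

C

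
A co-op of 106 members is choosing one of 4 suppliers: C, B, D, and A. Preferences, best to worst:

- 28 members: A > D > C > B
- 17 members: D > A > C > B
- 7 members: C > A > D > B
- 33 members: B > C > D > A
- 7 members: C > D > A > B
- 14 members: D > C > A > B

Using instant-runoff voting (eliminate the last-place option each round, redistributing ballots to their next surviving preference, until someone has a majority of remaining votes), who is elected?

D

Round 1: C 14, B 33, D 31, A 28. Eliminate C.
Round 2: B 33, D 38, A 35. Eliminate B.
Round 3: D 71, A 35. D has a majority.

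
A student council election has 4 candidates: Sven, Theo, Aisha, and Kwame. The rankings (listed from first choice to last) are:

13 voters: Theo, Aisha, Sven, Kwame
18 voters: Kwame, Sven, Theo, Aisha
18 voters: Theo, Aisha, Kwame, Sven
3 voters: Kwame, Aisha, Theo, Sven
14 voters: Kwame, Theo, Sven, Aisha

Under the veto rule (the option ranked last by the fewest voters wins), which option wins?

Last-place votes: Sven 21, Theo 0, Aisha 32, Kwame 13.
Theo is ranked last by the fewest voters, so Theo wins.

Theo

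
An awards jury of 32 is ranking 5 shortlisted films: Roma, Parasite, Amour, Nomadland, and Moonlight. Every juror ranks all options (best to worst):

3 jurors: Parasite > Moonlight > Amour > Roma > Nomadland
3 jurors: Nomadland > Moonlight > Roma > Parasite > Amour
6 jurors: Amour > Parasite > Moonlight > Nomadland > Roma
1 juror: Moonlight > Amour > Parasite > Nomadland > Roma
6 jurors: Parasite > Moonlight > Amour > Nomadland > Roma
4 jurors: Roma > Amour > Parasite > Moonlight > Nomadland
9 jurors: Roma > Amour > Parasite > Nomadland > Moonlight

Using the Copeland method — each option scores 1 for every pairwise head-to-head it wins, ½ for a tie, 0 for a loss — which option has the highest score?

Roma: ties Parasite, Amour, and Nomadland; loses to Moonlight → score 1.5.
Parasite: beats Nomadland and Moonlight; ties Roma; loses to Amour → score 2.5.
Amour: beats Parasite, Nomadland, and Moonlight; ties Roma → score 3.5.
Nomadland: ties Roma; loses to Parasite, Amour, and Moonlight → score 0.5.
Moonlight: beats Roma and Nomadland; loses to Parasite and Amour → score 2.
Amour has the best pairwise record.

Amour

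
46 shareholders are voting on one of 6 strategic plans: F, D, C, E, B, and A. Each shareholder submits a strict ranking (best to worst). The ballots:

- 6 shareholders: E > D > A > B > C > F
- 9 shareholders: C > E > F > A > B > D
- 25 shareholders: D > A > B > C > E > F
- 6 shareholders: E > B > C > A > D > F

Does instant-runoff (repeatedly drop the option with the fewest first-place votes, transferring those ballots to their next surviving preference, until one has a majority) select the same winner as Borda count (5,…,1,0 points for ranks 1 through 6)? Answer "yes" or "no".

yes

Instant-runoff — R1 F 0, D 25, C 9, E 12, B 0, A 0 (D winner). Winner: D.
Borda — scores: F 27, D 155, C 119, E 121, B 120, A 148. Winner: D.
The two methods agree.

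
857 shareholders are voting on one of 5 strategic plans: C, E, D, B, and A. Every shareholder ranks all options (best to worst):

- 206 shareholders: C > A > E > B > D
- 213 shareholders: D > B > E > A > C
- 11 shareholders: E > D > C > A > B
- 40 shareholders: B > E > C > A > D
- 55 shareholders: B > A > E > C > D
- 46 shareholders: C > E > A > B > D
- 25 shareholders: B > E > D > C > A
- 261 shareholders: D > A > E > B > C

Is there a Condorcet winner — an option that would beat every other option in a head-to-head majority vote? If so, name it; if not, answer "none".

D vs C: 510–347 for D.
D vs E: 474–383 for D.
D vs B: 485–372 for D.
D vs A: 510–347 for D.
D beats every other option head-to-head.

D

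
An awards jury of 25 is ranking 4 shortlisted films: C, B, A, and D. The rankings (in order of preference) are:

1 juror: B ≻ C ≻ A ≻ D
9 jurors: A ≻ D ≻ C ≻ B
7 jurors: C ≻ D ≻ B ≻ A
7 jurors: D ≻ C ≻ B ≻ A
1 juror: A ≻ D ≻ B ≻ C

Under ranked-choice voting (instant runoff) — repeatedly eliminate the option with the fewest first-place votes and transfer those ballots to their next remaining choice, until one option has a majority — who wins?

Round 1: C 7, B 1, A 10, D 7. Eliminate B.
Round 2: C 8, A 10, D 7. Eliminate D.
Round 3: C 15, A 10. C has a majority.

C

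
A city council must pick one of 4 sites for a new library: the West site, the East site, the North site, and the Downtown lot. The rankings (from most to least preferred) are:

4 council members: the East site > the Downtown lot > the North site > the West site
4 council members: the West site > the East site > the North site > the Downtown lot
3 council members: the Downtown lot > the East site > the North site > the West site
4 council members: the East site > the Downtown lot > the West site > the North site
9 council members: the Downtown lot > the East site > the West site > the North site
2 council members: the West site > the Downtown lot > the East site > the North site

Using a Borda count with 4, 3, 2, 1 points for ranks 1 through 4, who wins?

the West site: 4·1 + 4·4 + 3·1 + 4·2 + 9·2 + 2·4 = 57
the East site: 4·4 + 4·3 + 3·3 + 4·4 + 9·3 + 2·2 = 84
the North site: 4·2 + 4·2 + 3·2 + 4·1 + 9·1 + 2·1 = 37
the Downtown lot: 4·3 + 4·1 + 3·4 + 4·3 + 9·4 + 2·3 = 82
the East site has the highest Borda score (84).

the East site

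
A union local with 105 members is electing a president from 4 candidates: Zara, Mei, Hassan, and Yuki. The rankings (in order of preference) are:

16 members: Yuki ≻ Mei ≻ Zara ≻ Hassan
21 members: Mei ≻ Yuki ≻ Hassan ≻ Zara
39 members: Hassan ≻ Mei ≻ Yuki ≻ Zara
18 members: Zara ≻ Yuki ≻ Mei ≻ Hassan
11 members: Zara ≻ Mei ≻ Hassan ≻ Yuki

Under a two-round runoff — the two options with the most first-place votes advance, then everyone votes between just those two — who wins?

Round 1 first-place votes: Zara 29, Mei 21, Hassan 39, Yuki 16.
Hassan and Zara advance.
Runoff: Hassan is preferred to Zara by 60 voters; Zara by 45.
Hassan wins the runoff.

Hassan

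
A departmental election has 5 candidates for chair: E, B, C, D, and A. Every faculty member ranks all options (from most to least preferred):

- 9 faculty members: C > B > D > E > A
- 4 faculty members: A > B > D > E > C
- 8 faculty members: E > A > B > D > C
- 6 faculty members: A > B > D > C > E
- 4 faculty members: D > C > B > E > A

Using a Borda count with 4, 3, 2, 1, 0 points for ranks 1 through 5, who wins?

B

E: 9·1 + 4·1 + 8·4 + 6·0 + 4·1 = 49
B: 9·3 + 4·3 + 8·2 + 6·3 + 4·2 = 81
C: 9·4 + 4·0 + 8·0 + 6·1 + 4·3 = 54
D: 9·2 + 4·2 + 8·1 + 6·2 + 4·4 = 62
A: 9·0 + 4·4 + 8·3 + 6·4 + 4·0 = 64
B has the highest Borda score (81).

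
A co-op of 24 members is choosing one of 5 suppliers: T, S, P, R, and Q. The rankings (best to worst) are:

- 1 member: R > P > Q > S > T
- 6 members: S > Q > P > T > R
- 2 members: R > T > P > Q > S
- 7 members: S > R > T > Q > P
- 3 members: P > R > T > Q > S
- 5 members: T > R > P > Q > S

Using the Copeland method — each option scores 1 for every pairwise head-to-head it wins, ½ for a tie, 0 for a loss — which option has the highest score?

S

T: beats P and Q; loses to S and R → score 2.
S: beats T, P, R, and Q → score 4.
P: loses to T, S, R, and Q → score 0.
R: beats T, P, and Q; loses to S → score 3.
Q: beats P; loses to T, S, and R → score 1.
S has the best pairwise record.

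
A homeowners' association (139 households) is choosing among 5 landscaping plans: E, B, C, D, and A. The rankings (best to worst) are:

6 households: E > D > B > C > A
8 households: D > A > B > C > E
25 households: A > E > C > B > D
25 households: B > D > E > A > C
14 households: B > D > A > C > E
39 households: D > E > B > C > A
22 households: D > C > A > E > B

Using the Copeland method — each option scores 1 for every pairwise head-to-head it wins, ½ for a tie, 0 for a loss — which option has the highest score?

E: beats B, C, and A; loses to D → score 3.
B: beats C and A; loses to E and D → score 2.
C: loses to E, B, D, and A → score 0.
D: beats E, B, C, and A → score 4.
A: beats C; loses to E, B, and D → score 1.
D has the best pairwise record.

D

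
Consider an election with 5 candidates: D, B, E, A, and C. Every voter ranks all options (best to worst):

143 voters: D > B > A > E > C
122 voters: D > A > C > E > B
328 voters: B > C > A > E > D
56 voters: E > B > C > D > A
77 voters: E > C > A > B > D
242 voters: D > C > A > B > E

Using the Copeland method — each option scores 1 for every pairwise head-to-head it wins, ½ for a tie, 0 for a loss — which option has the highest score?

D

D: beats B, E, A, and C → score 4.
B: beats E, A, and C; loses to D → score 3.
E: loses to D, B, A, and C → score 0.
A: beats E; loses to D, B, and C → score 1.
C: beats E and A; loses to D and B → score 2.
D has the best pairwise record.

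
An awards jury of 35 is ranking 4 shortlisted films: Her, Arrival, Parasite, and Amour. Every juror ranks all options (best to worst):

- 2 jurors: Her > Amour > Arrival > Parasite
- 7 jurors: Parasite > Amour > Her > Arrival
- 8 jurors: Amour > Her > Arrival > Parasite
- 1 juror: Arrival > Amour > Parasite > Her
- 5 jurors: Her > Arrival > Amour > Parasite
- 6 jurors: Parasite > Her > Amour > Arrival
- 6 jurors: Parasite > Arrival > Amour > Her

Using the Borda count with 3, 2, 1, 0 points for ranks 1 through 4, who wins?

Amour

Her: 2·3 + 7·1 + 8·2 + 1·0 + 5·3 + 6·2 + 6·0 = 56
Arrival: 2·1 + 7·0 + 8·1 + 1·3 + 5·2 + 6·0 + 6·2 = 35
Parasite: 2·0 + 7·3 + 8·0 + 1·1 + 5·0 + 6·3 + 6·3 = 58
Amour: 2·2 + 7·2 + 8·3 + 1·2 + 5·1 + 6·1 + 6·1 = 61
Amour has the highest Borda score (61).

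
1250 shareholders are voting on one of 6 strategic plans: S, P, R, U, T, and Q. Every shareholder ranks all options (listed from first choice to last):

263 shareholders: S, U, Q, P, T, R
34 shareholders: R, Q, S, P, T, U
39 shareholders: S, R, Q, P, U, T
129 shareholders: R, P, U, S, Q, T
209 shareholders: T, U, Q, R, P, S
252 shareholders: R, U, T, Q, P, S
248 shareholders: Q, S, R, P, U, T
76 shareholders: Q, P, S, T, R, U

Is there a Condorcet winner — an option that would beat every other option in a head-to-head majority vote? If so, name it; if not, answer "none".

none

Checking pairwise contests:
P beats S 666–584.
R beats P 911–339.
S beats R 626–624.
S beats U 660–590.
S beats T 789–461.
U beats Q 853–397.
Every option loses at least one head-to-head, so there is no Condorcet winner.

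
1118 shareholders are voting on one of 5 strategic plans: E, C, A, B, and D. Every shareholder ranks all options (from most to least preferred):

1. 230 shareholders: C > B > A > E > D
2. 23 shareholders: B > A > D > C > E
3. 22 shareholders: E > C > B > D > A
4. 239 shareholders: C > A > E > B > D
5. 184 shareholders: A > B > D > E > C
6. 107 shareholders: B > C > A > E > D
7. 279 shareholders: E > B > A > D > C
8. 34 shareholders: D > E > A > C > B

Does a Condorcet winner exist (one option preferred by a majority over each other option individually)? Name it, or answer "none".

Checking pairwise contests:
C beats E 599–519.
B beats C 593–525.
C beats A 598–520.
E beats B 574–544.
E beats D 877–241.
Every option loses at least one head-to-head, so there is no Condorcet winner.

none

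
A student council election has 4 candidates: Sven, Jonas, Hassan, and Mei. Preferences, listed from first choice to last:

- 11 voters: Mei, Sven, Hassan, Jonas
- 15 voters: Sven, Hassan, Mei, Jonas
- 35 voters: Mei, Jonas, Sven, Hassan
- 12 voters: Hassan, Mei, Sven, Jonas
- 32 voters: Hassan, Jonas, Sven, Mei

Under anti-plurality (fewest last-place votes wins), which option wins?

Sven

Last-place votes: Sven 0, Jonas 38, Hassan 35, Mei 32.
Sven is ranked last by the fewest voters, so Sven wins.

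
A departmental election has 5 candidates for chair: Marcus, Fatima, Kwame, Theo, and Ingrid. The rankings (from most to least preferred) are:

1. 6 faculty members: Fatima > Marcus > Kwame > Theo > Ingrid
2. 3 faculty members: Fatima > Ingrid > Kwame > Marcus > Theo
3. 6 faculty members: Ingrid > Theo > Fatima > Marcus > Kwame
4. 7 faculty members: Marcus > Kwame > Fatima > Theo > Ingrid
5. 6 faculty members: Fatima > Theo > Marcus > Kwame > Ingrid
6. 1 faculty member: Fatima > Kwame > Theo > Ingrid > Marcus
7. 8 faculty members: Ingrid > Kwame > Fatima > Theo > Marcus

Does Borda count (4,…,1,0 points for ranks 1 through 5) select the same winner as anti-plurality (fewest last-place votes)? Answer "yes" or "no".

yes

Borda — scores: Marcus 67, Fatima 106, Kwame 72, Theo 59, Ingrid 66. Winner: Fatima.
Anti-plurality — last-place votes: Marcus 9, Fatima 0, Kwame 6, Theo 3, Ingrid 19. Winner: Fatima.
The two methods agree.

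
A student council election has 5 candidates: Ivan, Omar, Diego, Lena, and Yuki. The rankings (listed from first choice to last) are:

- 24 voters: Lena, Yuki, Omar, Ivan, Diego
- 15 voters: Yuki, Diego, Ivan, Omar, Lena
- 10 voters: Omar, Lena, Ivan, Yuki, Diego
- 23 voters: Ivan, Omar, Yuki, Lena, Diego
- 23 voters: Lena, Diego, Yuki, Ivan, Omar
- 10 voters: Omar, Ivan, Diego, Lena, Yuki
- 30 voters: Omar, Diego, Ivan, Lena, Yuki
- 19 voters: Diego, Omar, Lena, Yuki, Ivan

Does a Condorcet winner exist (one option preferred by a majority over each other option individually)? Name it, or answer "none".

Omar vs Ivan: 93–61 for Omar.
Omar vs Diego: 97–57 for Omar.
Omar vs Lena: 107–47 for Omar.
Omar vs Yuki: 92–62 for Omar.
Omar beats every other option head-to-head.

Omar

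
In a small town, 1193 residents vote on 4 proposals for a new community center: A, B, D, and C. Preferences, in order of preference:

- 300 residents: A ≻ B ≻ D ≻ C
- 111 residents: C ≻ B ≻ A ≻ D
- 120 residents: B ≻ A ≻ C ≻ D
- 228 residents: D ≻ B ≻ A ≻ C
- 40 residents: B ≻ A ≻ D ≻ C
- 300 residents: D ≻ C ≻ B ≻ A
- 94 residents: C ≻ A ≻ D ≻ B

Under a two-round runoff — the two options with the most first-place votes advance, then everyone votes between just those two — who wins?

A

Round 1 first-place votes: A 300, B 160, D 528, C 205.
D and A advance.
Runoff: D is preferred to A by 528 voters; A by 665.
A wins the runoff.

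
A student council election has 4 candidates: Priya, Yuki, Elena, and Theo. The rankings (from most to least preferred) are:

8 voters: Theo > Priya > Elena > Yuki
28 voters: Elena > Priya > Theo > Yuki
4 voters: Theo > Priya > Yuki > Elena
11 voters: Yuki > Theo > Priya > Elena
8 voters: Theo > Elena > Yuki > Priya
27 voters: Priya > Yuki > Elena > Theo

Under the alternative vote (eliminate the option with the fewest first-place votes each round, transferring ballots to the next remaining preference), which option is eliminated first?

Round 1: Priya 27, Yuki 11, Elena 28, Theo 20. Eliminate Yuki.

Yuki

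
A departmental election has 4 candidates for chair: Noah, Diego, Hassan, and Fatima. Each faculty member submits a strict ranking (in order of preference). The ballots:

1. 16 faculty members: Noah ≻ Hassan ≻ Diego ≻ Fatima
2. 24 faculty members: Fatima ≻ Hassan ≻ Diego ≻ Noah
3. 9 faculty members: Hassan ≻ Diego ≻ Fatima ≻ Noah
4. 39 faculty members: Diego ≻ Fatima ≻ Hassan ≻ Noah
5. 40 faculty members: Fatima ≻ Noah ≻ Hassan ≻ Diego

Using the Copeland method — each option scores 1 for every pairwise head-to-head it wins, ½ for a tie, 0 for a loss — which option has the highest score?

Fatima

Noah: loses to Diego, Hassan, and Fatima → score 0.
Diego: beats Noah; ties Fatima; loses to Hassan → score 1.5.
Hassan: beats Noah and Diego; loses to Fatima → score 2.
Fatima: beats Noah and Hassan; ties Diego → score 2.5.
Fatima has the best pairwise record.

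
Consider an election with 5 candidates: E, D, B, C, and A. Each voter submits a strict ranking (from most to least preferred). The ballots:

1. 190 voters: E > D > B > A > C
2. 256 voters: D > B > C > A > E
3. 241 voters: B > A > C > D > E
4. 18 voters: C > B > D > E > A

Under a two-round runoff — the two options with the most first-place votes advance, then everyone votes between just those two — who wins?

Round 1 first-place votes: E 190, D 256, B 241, C 18, A 0.
D and B advance.
Runoff: D is preferred to B by 446 voters; B by 259.
D wins the runoff.

D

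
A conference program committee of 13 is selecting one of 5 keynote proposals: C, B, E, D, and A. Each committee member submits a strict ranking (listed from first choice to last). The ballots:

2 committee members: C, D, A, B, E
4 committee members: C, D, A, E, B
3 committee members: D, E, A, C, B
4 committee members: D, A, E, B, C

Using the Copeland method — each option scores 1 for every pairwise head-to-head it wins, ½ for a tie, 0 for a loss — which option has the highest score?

D

C: beats B; loses to E, D, and A → score 1.
B: loses to C, E, D, and A → score 0.
E: beats C and B; loses to D and A → score 2.
D: beats C, B, E, and A → score 4.
A: beats C, B, and E; loses to D → score 3.
D has the best pairwise record.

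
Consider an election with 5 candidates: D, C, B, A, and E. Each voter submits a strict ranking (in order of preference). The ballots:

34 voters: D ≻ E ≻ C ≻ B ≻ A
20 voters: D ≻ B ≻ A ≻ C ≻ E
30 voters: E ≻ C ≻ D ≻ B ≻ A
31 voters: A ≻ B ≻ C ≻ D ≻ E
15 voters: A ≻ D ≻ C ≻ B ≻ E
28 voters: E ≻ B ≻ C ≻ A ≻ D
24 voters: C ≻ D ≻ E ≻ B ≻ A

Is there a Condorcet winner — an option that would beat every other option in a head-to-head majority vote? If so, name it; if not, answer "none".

none

Checking pairwise contests:
C beats D 113–69.
E beats C 92–90.
D beats B 123–59.
D beats A 108–74.
D beats E 124–58.
Every option loses at least one head-to-head, so there is no Condorcet winner.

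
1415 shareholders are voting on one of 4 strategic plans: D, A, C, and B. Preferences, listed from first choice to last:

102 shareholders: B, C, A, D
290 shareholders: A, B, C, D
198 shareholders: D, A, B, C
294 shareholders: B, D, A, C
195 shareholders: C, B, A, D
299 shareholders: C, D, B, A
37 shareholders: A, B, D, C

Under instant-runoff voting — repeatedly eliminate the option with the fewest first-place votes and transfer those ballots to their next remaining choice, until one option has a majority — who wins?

A

Round 1: D 198, A 327, C 494, B 396. Eliminate D.
Round 2: A 525, C 494, B 396. Eliminate B.
Round 3: A 819, C 596. A has a majority.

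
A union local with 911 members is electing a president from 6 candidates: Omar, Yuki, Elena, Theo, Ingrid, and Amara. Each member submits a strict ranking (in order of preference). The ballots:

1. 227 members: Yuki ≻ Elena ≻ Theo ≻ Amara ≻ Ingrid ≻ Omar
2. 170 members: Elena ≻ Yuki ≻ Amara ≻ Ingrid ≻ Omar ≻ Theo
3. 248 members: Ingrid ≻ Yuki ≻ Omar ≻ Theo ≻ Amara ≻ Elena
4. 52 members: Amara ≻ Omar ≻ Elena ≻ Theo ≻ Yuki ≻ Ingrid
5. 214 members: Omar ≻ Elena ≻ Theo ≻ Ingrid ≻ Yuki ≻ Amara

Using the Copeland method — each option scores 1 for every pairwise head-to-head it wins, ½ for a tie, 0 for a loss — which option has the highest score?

Yuki

Omar: beats Elena, Theo, and Amara; loses to Yuki and Ingrid → score 3.
Yuki: beats Omar, Elena, Theo, and Amara; loses to Ingrid → score 4.
Elena: beats Theo, Ingrid, and Amara; loses to Omar and Yuki → score 3.
Theo: beats Ingrid and Amara; loses to Omar, Yuki, and Elena → score 2.
Ingrid: beats Omar, Yuki, and Amara; loses to Elena and Theo → score 3.
Amara: loses to Omar, Yuki, Elena, Theo, and Ingrid → score 0.
Yuki has the best pairwise record.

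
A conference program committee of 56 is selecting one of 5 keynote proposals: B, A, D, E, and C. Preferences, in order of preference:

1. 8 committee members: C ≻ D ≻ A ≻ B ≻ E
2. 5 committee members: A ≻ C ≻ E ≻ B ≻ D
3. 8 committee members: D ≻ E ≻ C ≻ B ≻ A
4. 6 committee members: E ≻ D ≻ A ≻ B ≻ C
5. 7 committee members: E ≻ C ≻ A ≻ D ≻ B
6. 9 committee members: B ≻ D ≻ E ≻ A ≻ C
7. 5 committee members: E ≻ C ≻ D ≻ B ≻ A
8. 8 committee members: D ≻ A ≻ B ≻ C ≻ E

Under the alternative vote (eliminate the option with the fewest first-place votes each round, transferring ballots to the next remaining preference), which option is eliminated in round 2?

Round 1: B 9, A 5, D 16, E 18, C 8. Eliminate A.
Round 2: B 9, D 16, E 18, C 13. Eliminate B.

B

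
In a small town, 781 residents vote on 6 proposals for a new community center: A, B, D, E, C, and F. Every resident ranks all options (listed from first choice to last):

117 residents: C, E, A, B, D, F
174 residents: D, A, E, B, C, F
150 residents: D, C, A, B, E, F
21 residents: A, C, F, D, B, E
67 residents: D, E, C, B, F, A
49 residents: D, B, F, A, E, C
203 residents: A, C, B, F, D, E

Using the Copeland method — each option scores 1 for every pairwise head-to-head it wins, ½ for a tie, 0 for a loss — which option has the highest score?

A: beats B, E, C, and F; loses to D → score 4.
B: beats E and F; loses to A, D, and C → score 2.
D: beats A, B, E, C, and F → score 5.
E: beats F; loses to A, B, D, and C → score 1.
C: beats B, E, and F; loses to A and D → score 3.
F: loses to A, B, D, E, and C → score 0.
D has the best pairwise record.

D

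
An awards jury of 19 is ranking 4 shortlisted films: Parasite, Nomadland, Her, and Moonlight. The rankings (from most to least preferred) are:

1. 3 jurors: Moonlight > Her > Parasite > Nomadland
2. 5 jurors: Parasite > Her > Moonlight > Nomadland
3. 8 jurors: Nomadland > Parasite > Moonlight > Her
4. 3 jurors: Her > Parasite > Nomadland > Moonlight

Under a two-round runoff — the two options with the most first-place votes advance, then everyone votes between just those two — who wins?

Parasite

Round 1 first-place votes: Parasite 5, Nomadland 8, Her 3, Moonlight 3.
Nomadland and Parasite advance.
Runoff: Nomadland is preferred to Parasite by 8 voters; Parasite by 11.
Parasite wins the runoff.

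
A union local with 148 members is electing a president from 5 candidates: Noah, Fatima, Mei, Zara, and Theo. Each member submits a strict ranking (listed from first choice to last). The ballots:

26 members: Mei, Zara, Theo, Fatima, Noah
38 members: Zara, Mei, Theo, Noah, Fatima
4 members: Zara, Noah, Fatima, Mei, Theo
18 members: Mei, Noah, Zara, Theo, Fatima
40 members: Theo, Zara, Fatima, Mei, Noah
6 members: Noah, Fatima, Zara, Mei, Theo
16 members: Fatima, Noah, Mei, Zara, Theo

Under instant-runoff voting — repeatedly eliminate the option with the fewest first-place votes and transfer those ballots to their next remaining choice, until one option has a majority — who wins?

Round 1: Noah 6, Fatima 16, Mei 44, Zara 42, Theo 40. Eliminate Noah.
Round 2: Fatima 22, Mei 44, Zara 42, Theo 40. Eliminate Fatima.
Round 3: Mei 60, Zara 48, Theo 40. Eliminate Theo.
Round 4: Mei 60, Zara 88. Zara has a majority.

Zara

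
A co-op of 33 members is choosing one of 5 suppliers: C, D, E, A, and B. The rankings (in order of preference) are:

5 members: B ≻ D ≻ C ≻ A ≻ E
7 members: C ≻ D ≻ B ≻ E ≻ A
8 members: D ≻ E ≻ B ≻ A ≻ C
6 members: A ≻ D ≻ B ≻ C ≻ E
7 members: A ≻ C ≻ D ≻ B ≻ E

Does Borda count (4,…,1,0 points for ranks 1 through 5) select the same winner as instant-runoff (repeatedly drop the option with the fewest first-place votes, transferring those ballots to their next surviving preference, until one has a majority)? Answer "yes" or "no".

yes

Borda — scores: C 65, D 100, E 31, A 65, B 69. Winner: D.
Instant-runoff — R1 C 7, D 8, E 0, A 13, B 5 (E out); R2 C 7, D 8, A 13, B 5 (B out); R3 C 7, D 13, A 13 (C out); R4 D 20, A 13 (D winner). Winner: D.
The two methods agree.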